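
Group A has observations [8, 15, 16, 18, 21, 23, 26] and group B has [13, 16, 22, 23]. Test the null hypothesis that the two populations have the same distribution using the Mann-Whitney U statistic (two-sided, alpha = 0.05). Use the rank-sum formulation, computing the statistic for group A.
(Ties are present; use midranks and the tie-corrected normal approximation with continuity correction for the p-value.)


Step 1: Combine and sort all 11 observations; assign midranks.
sorted (value, group): (8,X), (13,Y), (15,X), (16,X), (16,Y), (18,X), (21,X), (22,Y), (23,X), (23,Y), (26,X)
ranks: 8->1, 13->2, 15->3, 16->4.5, 16->4.5, 18->6, 21->7, 22->8, 23->9.5, 23->9.5, 26->11
Step 2: Rank sum for X: R1 = 1 + 3 + 4.5 + 6 + 7 + 9.5 + 11 = 42.
Step 3: U_X = R1 - n1(n1+1)/2 = 42 - 7*8/2 = 42 - 28 = 14.
       U_Y = n1*n2 - U_X = 28 - 14 = 14.
Step 4: Ties are present, so use the tie-corrected normal approximation (with continuity correction) for the p-value.
Step 5: p-value = 1.000000; compare to alpha = 0.05. fail to reject H0.

U_X = 14, p = 1.000000, fail to reject H0 at alpha = 0.05.


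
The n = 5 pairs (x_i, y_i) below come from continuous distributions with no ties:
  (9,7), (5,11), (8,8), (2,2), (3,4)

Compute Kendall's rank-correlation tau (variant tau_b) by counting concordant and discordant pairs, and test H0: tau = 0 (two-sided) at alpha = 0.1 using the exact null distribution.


Step 1: Enumerate the 10 unordered pairs (i,j) with i<j and classify each by sign(x_j-x_i) * sign(y_j-y_i).
  (1,2):dx=-4,dy=+4->D; (1,3):dx=-1,dy=+1->D; (1,4):dx=-7,dy=-5->C; (1,5):dx=-6,dy=-3->C
  (2,3):dx=+3,dy=-3->D; (2,4):dx=-3,dy=-9->C; (2,5):dx=-2,dy=-7->C; (3,4):dx=-6,dy=-6->C
  (3,5):dx=-5,dy=-4->C; (4,5):dx=+1,dy=+2->C
Step 2: C = 7, D = 3, total pairs = 10.
Step 3: tau = (C - D)/(n(n-1)/2) = (7 - 3)/10 = 0.400000.
Step 4: Exact two-sided p-value (enumerate n! = 120 permutations of y under H0): p = 0.483333.
Step 5: alpha = 0.1. fail to reject H0.

tau_b = 0.4000 (C=7, D=3), p = 0.483333, fail to reject H0.


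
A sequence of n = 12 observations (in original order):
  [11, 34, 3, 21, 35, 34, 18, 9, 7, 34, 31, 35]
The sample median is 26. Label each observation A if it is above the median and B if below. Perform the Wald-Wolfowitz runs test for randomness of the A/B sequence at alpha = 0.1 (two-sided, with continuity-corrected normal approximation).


Step 1: Compute median = 26; label A = above, B = below.
Labels in order: BABBAABBBAAA  (n_A = 6, n_B = 6)
Step 2: Count runs R = 6.
Step 3: Under H0 (random ordering), E[R] = 2*n_A*n_B/(n_A+n_B) + 1 = 2*6*6/12 + 1 = 7.0000.
        Var[R] = 2*n_A*n_B*(2*n_A*n_B - n_A - n_B) / ((n_A+n_B)^2 * (n_A+n_B-1)) = 4320/1584 = 2.7273.
        SD[R] = 1.6514.
Step 4: Continuity-corrected z = (R + 0.5 - E[R]) / SD[R] = (6 + 0.5 - 7.0000) / 1.6514 = -0.3028.
Step 5: Two-sided p-value via normal approximation = 2*(1 - Phi(|z|)) = 0.762069.
Step 6: alpha = 0.1. fail to reject H0.

R = 6, z = -0.3028, p = 0.762069, fail to reject H0.


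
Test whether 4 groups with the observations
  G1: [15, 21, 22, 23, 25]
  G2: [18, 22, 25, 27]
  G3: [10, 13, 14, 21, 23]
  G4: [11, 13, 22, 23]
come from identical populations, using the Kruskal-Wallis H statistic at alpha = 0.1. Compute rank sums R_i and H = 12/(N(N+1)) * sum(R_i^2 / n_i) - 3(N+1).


Step 1: Combine all N = 18 observations and assign midranks.
sorted (value, group, rank): (10,G3,1), (11,G4,2), (13,G3,3.5), (13,G4,3.5), (14,G3,5), (15,G1,6), (18,G2,7), (21,G1,8.5), (21,G3,8.5), (22,G1,11), (22,G2,11), (22,G4,11), (23,G1,14), (23,G3,14), (23,G4,14), (25,G1,16.5), (25,G2,16.5), (27,G2,18)
Step 2: Sum ranks within each group.
R_1 = 56 (n_1 = 5)
R_2 = 52.5 (n_2 = 4)
R_3 = 32 (n_3 = 5)
R_4 = 30.5 (n_4 = 4)
Step 3: H = 12/(N(N+1)) * sum(R_i^2/n_i) - 3(N+1)
     = 12/(18*19) * (56^2/5 + 52.5^2/4 + 32^2/5 + 30.5^2/4) - 3*19
     = 0.035088 * 1753.62 - 57
     = 4.530702.
Step 4: Ties present; correction factor C = 1 - 66/(18^3 - 18) = 0.988648. Corrected H = 4.530702 / 0.988648 = 4.582724.
Step 5: Under H0, H ~ chi^2(3); p-value = 0.205029.
Step 6: alpha = 0.1. fail to reject H0.

H = 4.5827, df = 3, p = 0.205029, fail to reject H0.


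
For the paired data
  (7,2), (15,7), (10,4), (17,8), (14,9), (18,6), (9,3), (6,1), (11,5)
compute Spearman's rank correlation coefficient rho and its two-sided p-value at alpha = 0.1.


Step 1: Rank x and y separately (midranks; no ties here).
rank(x): 7->2, 15->7, 10->4, 17->8, 14->6, 18->9, 9->3, 6->1, 11->5
rank(y): 2->2, 7->7, 4->4, 8->8, 9->9, 6->6, 3->3, 1->1, 5->5
Step 2: d_i = R_x(i) - R_y(i); compute d_i^2.
  (2-2)^2=0, (7-7)^2=0, (4-4)^2=0, (8-8)^2=0, (6-9)^2=9, (9-6)^2=9, (3-3)^2=0, (1-1)^2=0, (5-5)^2=0
sum(d^2) = 18.
Step 3: rho = 1 - 6*18 / (9*(9^2 - 1)) = 1 - 108/720 = 0.850000.
Step 4: Under H0, t = rho * sqrt((n-2)/(1-rho^2)) = 4.2691 ~ t(7).
Step 5: Two-sided p-value from the t-distribution with 7 df = 0.003705.
Step 6: alpha = 0.1. reject H0.

rho = 0.8500, p = 0.003705, reject H0 at alpha = 0.1.


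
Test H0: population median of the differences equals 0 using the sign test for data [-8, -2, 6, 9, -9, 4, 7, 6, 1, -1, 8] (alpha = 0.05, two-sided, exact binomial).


Step 1: Discard zero differences. Original n = 11; n_eff = number of nonzero differences = 11.
Nonzero differences (with sign): -8, -2, +6, +9, -9, +4, +7, +6, +1, -1, +8
Step 2: Count signs: positive = 7, negative = 4.
Step 3: Under H0: P(positive) = 0.5, so the number of positives S ~ Bin(11, 0.5).
Step 4: Two-sided exact p-value = sum of Bin(11,0.5) probabilities at or below the observed probability = 0.548828.
Step 5: alpha = 0.05. fail to reject H0.

n_eff = 11, pos = 7, neg = 4, p = 0.548828, fail to reject H0.


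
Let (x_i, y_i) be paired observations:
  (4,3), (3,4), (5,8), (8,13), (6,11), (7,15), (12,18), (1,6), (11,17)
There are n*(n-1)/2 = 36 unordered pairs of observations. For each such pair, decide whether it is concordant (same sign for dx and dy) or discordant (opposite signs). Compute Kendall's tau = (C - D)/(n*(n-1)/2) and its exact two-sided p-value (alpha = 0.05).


Step 1: Enumerate the 36 unordered pairs (i,j) with i<j and classify each by sign(x_j-x_i) * sign(y_j-y_i).
  (1,2):dx=-1,dy=+1->D; (1,3):dx=+1,dy=+5->C; (1,4):dx=+4,dy=+10->C; (1,5):dx=+2,dy=+8->C
  (1,6):dx=+3,dy=+12->C; (1,7):dx=+8,dy=+15->C; (1,8):dx=-3,dy=+3->D; (1,9):dx=+7,dy=+14->C
  (2,3):dx=+2,dy=+4->C; (2,4):dx=+5,dy=+9->C; (2,5):dx=+3,dy=+7->C; (2,6):dx=+4,dy=+11->C
  (2,7):dx=+9,dy=+14->C; (2,8):dx=-2,dy=+2->D; (2,9):dx=+8,dy=+13->C; (3,4):dx=+3,dy=+5->C
  (3,5):dx=+1,dy=+3->C; (3,6):dx=+2,dy=+7->C; (3,7):dx=+7,dy=+10->C; (3,8):dx=-4,dy=-2->C
  (3,9):dx=+6,dy=+9->C; (4,5):dx=-2,dy=-2->C; (4,6):dx=-1,dy=+2->D; (4,7):dx=+4,dy=+5->C
  (4,8):dx=-7,dy=-7->C; (4,9):dx=+3,dy=+4->C; (5,6):dx=+1,dy=+4->C; (5,7):dx=+6,dy=+7->C
  (5,8):dx=-5,dy=-5->C; (5,9):dx=+5,dy=+6->C; (6,7):dx=+5,dy=+3->C; (6,8):dx=-6,dy=-9->C
  (6,9):dx=+4,dy=+2->C; (7,8):dx=-11,dy=-12->C; (7,9):dx=-1,dy=-1->C; (8,9):dx=+10,dy=+11->C
Step 2: C = 32, D = 4, total pairs = 36.
Step 3: tau = (C - D)/(n(n-1)/2) = (32 - 4)/36 = 0.777778.
Step 4: Exact two-sided p-value (enumerate n! = 362880 permutations of y under H0): p = 0.002425.
Step 5: alpha = 0.05. reject H0.

tau_b = 0.7778 (C=32, D=4), p = 0.002425, reject H0.


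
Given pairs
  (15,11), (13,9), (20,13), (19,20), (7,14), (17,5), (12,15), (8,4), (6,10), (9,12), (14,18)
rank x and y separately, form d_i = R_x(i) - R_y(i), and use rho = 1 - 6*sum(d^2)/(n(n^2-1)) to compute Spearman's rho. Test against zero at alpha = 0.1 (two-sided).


Step 1: Rank x and y separately (midranks; no ties here).
rank(x): 15->8, 13->6, 20->11, 19->10, 7->2, 17->9, 12->5, 8->3, 6->1, 9->4, 14->7
rank(y): 11->5, 9->3, 13->7, 20->11, 14->8, 5->2, 15->9, 4->1, 10->4, 12->6, 18->10
Step 2: d_i = R_x(i) - R_y(i); compute d_i^2.
  (8-5)^2=9, (6-3)^2=9, (11-7)^2=16, (10-11)^2=1, (2-8)^2=36, (9-2)^2=49, (5-9)^2=16, (3-1)^2=4, (1-4)^2=9, (4-6)^2=4, (7-10)^2=9
sum(d^2) = 162.
Step 3: rho = 1 - 6*162 / (11*(11^2 - 1)) = 1 - 972/1320 = 0.263636.
Step 4: Under H0, t = rho * sqrt((n-2)/(1-rho^2)) = 0.8199 ~ t(9).
Step 5: Two-sided p-value from the t-distribution with 9 df = 0.433441.
Step 6: alpha = 0.1. fail to reject H0.

rho = 0.2636, p = 0.433441, fail to reject H0 at alpha = 0.1.


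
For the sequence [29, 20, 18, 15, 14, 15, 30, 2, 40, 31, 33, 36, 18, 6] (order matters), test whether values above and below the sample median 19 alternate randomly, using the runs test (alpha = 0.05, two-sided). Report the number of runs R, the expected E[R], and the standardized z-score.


Step 1: Compute median = 19; label A = above, B = below.
Labels in order: AABBBBABAAAABB  (n_A = 7, n_B = 7)
Step 2: Count runs R = 6.
Step 3: Under H0 (random ordering), E[R] = 2*n_A*n_B/(n_A+n_B) + 1 = 2*7*7/14 + 1 = 8.0000.
        Var[R] = 2*n_A*n_B*(2*n_A*n_B - n_A - n_B) / ((n_A+n_B)^2 * (n_A+n_B-1)) = 8232/2548 = 3.2308.
        SD[R] = 1.7974.
Step 4: Continuity-corrected z = (R + 0.5 - E[R]) / SD[R] = (6 + 0.5 - 8.0000) / 1.7974 = -0.8345.
Step 5: Two-sided p-value via normal approximation = 2*(1 - Phi(|z|)) = 0.403986.
Step 6: alpha = 0.05. fail to reject H0.

R = 6, z = -0.8345, p = 0.403986, fail to reject H0.


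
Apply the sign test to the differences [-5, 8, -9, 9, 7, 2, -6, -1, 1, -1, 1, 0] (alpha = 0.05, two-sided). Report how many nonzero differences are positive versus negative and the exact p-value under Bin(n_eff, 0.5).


Step 1: Discard zero differences. Original n = 12; n_eff = number of nonzero differences = 11.
Nonzero differences (with sign): -5, +8, -9, +9, +7, +2, -6, -1, +1, -1, +1
Step 2: Count signs: positive = 6, negative = 5.
Step 3: Under H0: P(positive) = 0.5, so the number of positives S ~ Bin(11, 0.5).
Step 4: Two-sided exact p-value = sum of Bin(11,0.5) probabilities at or below the observed probability = 1.000000.
Step 5: alpha = 0.05. fail to reject H0.

n_eff = 11, pos = 6, neg = 5, p = 1.000000, fail to reject H0.


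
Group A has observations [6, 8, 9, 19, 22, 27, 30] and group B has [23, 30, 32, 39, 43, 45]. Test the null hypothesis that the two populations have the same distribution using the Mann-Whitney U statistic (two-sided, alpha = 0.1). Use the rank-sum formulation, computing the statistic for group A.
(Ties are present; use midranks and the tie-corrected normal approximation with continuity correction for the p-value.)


Step 1: Combine and sort all 13 observations; assign midranks.
sorted (value, group): (6,X), (8,X), (9,X), (19,X), (22,X), (23,Y), (27,X), (30,X), (30,Y), (32,Y), (39,Y), (43,Y), (45,Y)
ranks: 6->1, 8->2, 9->3, 19->4, 22->5, 23->6, 27->7, 30->8.5, 30->8.5, 32->10, 39->11, 43->12, 45->13
Step 2: Rank sum for X: R1 = 1 + 2 + 3 + 4 + 5 + 7 + 8.5 = 30.5.
Step 3: U_X = R1 - n1(n1+1)/2 = 30.5 - 7*8/2 = 30.5 - 28 = 2.5.
       U_Y = n1*n2 - U_X = 42 - 2.5 = 39.5.
Step 4: Ties are present, so use the tie-corrected normal approximation (with continuity correction) for the p-value.
Step 5: p-value = 0.010025; compare to alpha = 0.1. reject H0.

U_X = 2.5, p = 0.010025, reject H0 at alpha = 0.1.


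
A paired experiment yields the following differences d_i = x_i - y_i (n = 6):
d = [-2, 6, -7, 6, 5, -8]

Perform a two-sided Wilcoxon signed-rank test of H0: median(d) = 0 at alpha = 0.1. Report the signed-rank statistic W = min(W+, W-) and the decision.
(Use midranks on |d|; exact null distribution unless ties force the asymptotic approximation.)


Step 1: Drop any zero differences (none here) and take |d_i|.
|d| = [2, 6, 7, 6, 5, 8]
Step 2: Midrank |d_i| (ties get averaged ranks).
ranks: |2|->1, |6|->3.5, |7|->5, |6|->3.5, |5|->2, |8|->6
Step 3: Attach original signs; sum ranks with positive sign and with negative sign.
W+ = 3.5 + 3.5 + 2 = 9
W- = 1 + 5 + 6 = 12
(Check: W+ + W- = 21 should equal n(n+1)/2 = 21.)
Step 4: Test statistic W = min(W+, W-) = 9.
Step 5: Ties in |d|, so use the tie-corrected normal approximation.
        E[W] = n(n+1)/4 = 6*7/4 = 10.5.
        Tie groups: |d|=6 (t=2); sum(t^3 - t) = 6.
        Var[W] = n(n+1)(2n+1)/24 - sum(t^3-t)/48 = 546/24 - 6/48 = 22.625.
        z = (W - E[W]) / sqrt(Var[W]) = (9 - 10.5) / 4.7566 = -0.3154.
        Two-sided p = 2*Phi(z) = 0.752494.
Step 6: alpha = 0.1. fail to reject H0.

W+ = 9, W- = 12, W = min = 9, p = 0.752494, fail to reject H0.


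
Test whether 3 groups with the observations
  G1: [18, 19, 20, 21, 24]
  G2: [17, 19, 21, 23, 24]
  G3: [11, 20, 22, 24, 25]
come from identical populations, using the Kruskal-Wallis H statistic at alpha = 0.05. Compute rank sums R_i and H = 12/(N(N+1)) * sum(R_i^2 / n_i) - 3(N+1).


Step 1: Combine all N = 15 observations and assign midranks.
sorted (value, group, rank): (11,G3,1), (17,G2,2), (18,G1,3), (19,G1,4.5), (19,G2,4.5), (20,G1,6.5), (20,G3,6.5), (21,G1,8.5), (21,G2,8.5), (22,G3,10), (23,G2,11), (24,G1,13), (24,G2,13), (24,G3,13), (25,G3,15)
Step 2: Sum ranks within each group.
R_1 = 35.5 (n_1 = 5)
R_2 = 39 (n_2 = 5)
R_3 = 45.5 (n_3 = 5)
Step 3: H = 12/(N(N+1)) * sum(R_i^2/n_i) - 3(N+1)
     = 12/(15*16) * (35.5^2/5 + 39^2/5 + 45.5^2/5) - 3*16
     = 0.050000 * 970.3 - 48
     = 0.515000.
Step 4: Ties present; correction factor C = 1 - 42/(15^3 - 15) = 0.987500. Corrected H = 0.515000 / 0.987500 = 0.521519.
Step 5: Under H0, H ~ chi^2(2); p-value = 0.770466.
Step 6: alpha = 0.05. fail to reject H0.

H = 0.5215, df = 2, p = 0.770466, fail to reject H0.


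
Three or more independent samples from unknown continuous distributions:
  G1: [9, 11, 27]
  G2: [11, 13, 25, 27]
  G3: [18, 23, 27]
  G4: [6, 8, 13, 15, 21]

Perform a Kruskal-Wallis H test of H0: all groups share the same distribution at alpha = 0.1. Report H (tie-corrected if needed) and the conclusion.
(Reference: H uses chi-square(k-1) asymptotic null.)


Step 1: Combine all N = 15 observations and assign midranks.
sorted (value, group, rank): (6,G4,1), (8,G4,2), (9,G1,3), (11,G1,4.5), (11,G2,4.5), (13,G2,6.5), (13,G4,6.5), (15,G4,8), (18,G3,9), (21,G4,10), (23,G3,11), (25,G2,12), (27,G1,14), (27,G2,14), (27,G3,14)
Step 2: Sum ranks within each group.
R_1 = 21.5 (n_1 = 3)
R_2 = 37 (n_2 = 4)
R_3 = 34 (n_3 = 3)
R_4 = 27.5 (n_4 = 5)
Step 3: H = 12/(N(N+1)) * sum(R_i^2/n_i) - 3(N+1)
     = 12/(15*16) * (21.5^2/3 + 37^2/4 + 34^2/3 + 27.5^2/5) - 3*16
     = 0.050000 * 1032.92 - 48
     = 3.645833.
Step 4: Ties present; correction factor C = 1 - 36/(15^3 - 15) = 0.989286. Corrected H = 3.645833 / 0.989286 = 3.685319.
Step 5: Under H0, H ~ chi^2(3); p-value = 0.297510.
Step 6: alpha = 0.1. fail to reject H0.

H = 3.6853, df = 3, p = 0.297510, fail to reject H0.


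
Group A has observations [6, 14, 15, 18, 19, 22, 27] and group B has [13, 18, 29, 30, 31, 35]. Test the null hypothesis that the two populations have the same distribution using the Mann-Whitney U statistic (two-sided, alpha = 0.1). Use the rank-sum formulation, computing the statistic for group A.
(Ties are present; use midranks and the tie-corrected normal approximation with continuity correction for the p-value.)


Step 1: Combine and sort all 13 observations; assign midranks.
sorted (value, group): (6,X), (13,Y), (14,X), (15,X), (18,X), (18,Y), (19,X), (22,X), (27,X), (29,Y), (30,Y), (31,Y), (35,Y)
ranks: 6->1, 13->2, 14->3, 15->4, 18->5.5, 18->5.5, 19->7, 22->8, 27->9, 29->10, 30->11, 31->12, 35->13
Step 2: Rank sum for X: R1 = 1 + 3 + 4 + 5.5 + 7 + 8 + 9 = 37.5.
Step 3: U_X = R1 - n1(n1+1)/2 = 37.5 - 7*8/2 = 37.5 - 28 = 9.5.
       U_Y = n1*n2 - U_X = 42 - 9.5 = 32.5.
Step 4: Ties are present, so use the tie-corrected normal approximation (with continuity correction) for the p-value.
Step 5: p-value = 0.115582; compare to alpha = 0.1. fail to reject H0.

U_X = 9.5, p = 0.115582, fail to reject H0 at alpha = 0.1.


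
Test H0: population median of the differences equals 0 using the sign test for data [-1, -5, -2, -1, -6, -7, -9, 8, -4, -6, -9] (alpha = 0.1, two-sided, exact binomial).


Step 1: Discard zero differences. Original n = 11; n_eff = number of nonzero differences = 11.
Nonzero differences (with sign): -1, -5, -2, -1, -6, -7, -9, +8, -4, -6, -9
Step 2: Count signs: positive = 1, negative = 10.
Step 3: Under H0: P(positive) = 0.5, so the number of positives S ~ Bin(11, 0.5).
Step 4: Two-sided exact p-value = sum of Bin(11,0.5) probabilities at or below the observed probability = 0.011719.
Step 5: alpha = 0.1. reject H0.

n_eff = 11, pos = 1, neg = 10, p = 0.011719, reject H0.


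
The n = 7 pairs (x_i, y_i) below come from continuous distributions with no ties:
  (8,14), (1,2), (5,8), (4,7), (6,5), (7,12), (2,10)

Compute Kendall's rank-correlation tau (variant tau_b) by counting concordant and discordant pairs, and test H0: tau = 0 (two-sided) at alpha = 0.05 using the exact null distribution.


Step 1: Enumerate the 21 unordered pairs (i,j) with i<j and classify each by sign(x_j-x_i) * sign(y_j-y_i).
  (1,2):dx=-7,dy=-12->C; (1,3):dx=-3,dy=-6->C; (1,4):dx=-4,dy=-7->C; (1,5):dx=-2,dy=-9->C
  (1,6):dx=-1,dy=-2->C; (1,7):dx=-6,dy=-4->C; (2,3):dx=+4,dy=+6->C; (2,4):dx=+3,dy=+5->C
  (2,5):dx=+5,dy=+3->C; (2,6):dx=+6,dy=+10->C; (2,7):dx=+1,dy=+8->C; (3,4):dx=-1,dy=-1->C
  (3,5):dx=+1,dy=-3->D; (3,6):dx=+2,dy=+4->C; (3,7):dx=-3,dy=+2->D; (4,5):dx=+2,dy=-2->D
  (4,6):dx=+3,dy=+5->C; (4,7):dx=-2,dy=+3->D; (5,6):dx=+1,dy=+7->C; (5,7):dx=-4,dy=+5->D
  (6,7):dx=-5,dy=-2->C
Step 2: C = 16, D = 5, total pairs = 21.
Step 3: tau = (C - D)/(n(n-1)/2) = (16 - 5)/21 = 0.523810.
Step 4: Exact two-sided p-value (enumerate n! = 5040 permutations of y under H0): p = 0.136111.
Step 5: alpha = 0.05. fail to reject H0.

tau_b = 0.5238 (C=16, D=5), p = 0.136111, fail to reject H0.


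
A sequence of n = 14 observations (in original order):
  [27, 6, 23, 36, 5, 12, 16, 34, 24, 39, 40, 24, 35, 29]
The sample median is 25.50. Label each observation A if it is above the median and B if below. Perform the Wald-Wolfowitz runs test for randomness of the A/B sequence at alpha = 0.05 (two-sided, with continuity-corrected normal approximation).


Step 1: Compute median = 25.50; label A = above, B = below.
Labels in order: ABBABBBABAABAA  (n_A = 7, n_B = 7)
Step 2: Count runs R = 9.
Step 3: Under H0 (random ordering), E[R] = 2*n_A*n_B/(n_A+n_B) + 1 = 2*7*7/14 + 1 = 8.0000.
        Var[R] = 2*n_A*n_B*(2*n_A*n_B - n_A - n_B) / ((n_A+n_B)^2 * (n_A+n_B-1)) = 8232/2548 = 3.2308.
        SD[R] = 1.7974.
Step 4: Continuity-corrected z = (R - 0.5 - E[R]) / SD[R] = (9 - 0.5 - 8.0000) / 1.7974 = 0.2782.
Step 5: Two-sided p-value via normal approximation = 2*(1 - Phi(|z|)) = 0.780879.
Step 6: alpha = 0.05. fail to reject H0.

R = 9, z = 0.2782, p = 0.780879, fail to reject H0.


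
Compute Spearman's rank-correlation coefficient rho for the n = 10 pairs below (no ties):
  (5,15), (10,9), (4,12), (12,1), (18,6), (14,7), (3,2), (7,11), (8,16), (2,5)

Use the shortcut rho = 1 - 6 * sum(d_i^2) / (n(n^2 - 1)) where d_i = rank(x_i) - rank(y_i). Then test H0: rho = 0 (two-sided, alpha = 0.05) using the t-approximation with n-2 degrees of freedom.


Step 1: Rank x and y separately (midranks; no ties here).
rank(x): 5->4, 10->7, 4->3, 12->8, 18->10, 14->9, 3->2, 7->5, 8->6, 2->1
rank(y): 15->9, 9->6, 12->8, 1->1, 6->4, 7->5, 2->2, 11->7, 16->10, 5->3
Step 2: d_i = R_x(i) - R_y(i); compute d_i^2.
  (4-9)^2=25, (7-6)^2=1, (3-8)^2=25, (8-1)^2=49, (10-4)^2=36, (9-5)^2=16, (2-2)^2=0, (5-7)^2=4, (6-10)^2=16, (1-3)^2=4
sum(d^2) = 176.
Step 3: rho = 1 - 6*176 / (10*(10^2 - 1)) = 1 - 1056/990 = -0.066667.
Step 4: Under H0, t = rho * sqrt((n-2)/(1-rho^2)) = -0.1890 ~ t(8).
Step 5: Two-sided p-value from the t-distribution with 8 df = 0.854813.
Step 6: alpha = 0.05. fail to reject H0.

rho = -0.0667, p = 0.854813, fail to reject H0 at alpha = 0.05.


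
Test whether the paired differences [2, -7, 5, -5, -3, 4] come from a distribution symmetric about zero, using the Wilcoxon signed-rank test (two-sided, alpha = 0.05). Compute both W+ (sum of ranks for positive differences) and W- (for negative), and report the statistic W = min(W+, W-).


Step 1: Drop any zero differences (none here) and take |d_i|.
|d| = [2, 7, 5, 5, 3, 4]
Step 2: Midrank |d_i| (ties get averaged ranks).
ranks: |2|->1, |7|->6, |5|->4.5, |5|->4.5, |3|->2, |4|->3
Step 3: Attach original signs; sum ranks with positive sign and with negative sign.
W+ = 1 + 4.5 + 3 = 8.5
W- = 6 + 4.5 + 2 = 12.5
(Check: W+ + W- = 21 should equal n(n+1)/2 = 21.)
Step 4: Test statistic W = min(W+, W-) = 8.5.
Step 5: Ties in |d|, so use the tie-corrected normal approximation.
        E[W] = n(n+1)/4 = 6*7/4 = 10.5.
        Tie groups: |d|=5 (t=2); sum(t^3 - t) = 6.
        Var[W] = n(n+1)(2n+1)/24 - sum(t^3-t)/48 = 546/24 - 6/48 = 22.625.
        z = (W - E[W]) / sqrt(Var[W]) = (8.5 - 10.5) / 4.7566 = -0.4205.
        Two-sided p = 2*Phi(z) = 0.674142.
Step 6: alpha = 0.05. fail to reject H0.

W+ = 8.5, W- = 12.5, W = min = 8.5, p = 0.674142, fail to reject H0.


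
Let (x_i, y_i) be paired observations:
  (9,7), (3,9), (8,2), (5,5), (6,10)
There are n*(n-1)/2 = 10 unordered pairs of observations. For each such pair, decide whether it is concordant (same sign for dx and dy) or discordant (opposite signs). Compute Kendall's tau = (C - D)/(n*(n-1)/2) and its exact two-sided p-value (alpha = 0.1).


Step 1: Enumerate the 10 unordered pairs (i,j) with i<j and classify each by sign(x_j-x_i) * sign(y_j-y_i).
  (1,2):dx=-6,dy=+2->D; (1,3):dx=-1,dy=-5->C; (1,4):dx=-4,dy=-2->C; (1,5):dx=-3,dy=+3->D
  (2,3):dx=+5,dy=-7->D; (2,4):dx=+2,dy=-4->D; (2,5):dx=+3,dy=+1->C; (3,4):dx=-3,dy=+3->D
  (3,5):dx=-2,dy=+8->D; (4,5):dx=+1,dy=+5->C
Step 2: C = 4, D = 6, total pairs = 10.
Step 3: tau = (C - D)/(n(n-1)/2) = (4 - 6)/10 = -0.200000.
Step 4: Exact two-sided p-value (enumerate n! = 120 permutations of y under H0): p = 0.816667.
Step 5: alpha = 0.1. fail to reject H0.

tau_b = -0.2000 (C=4, D=6), p = 0.816667, fail to reject H0.


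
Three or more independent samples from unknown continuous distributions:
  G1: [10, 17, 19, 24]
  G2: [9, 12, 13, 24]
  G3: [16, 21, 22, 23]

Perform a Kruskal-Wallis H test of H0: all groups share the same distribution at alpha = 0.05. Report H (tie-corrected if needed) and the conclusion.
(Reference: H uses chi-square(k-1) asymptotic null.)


Step 1: Combine all N = 12 observations and assign midranks.
sorted (value, group, rank): (9,G2,1), (10,G1,2), (12,G2,3), (13,G2,4), (16,G3,5), (17,G1,6), (19,G1,7), (21,G3,8), (22,G3,9), (23,G3,10), (24,G1,11.5), (24,G2,11.5)
Step 2: Sum ranks within each group.
R_1 = 26.5 (n_1 = 4)
R_2 = 19.5 (n_2 = 4)
R_3 = 32 (n_3 = 4)
Step 3: H = 12/(N(N+1)) * sum(R_i^2/n_i) - 3(N+1)
     = 12/(12*13) * (26.5^2/4 + 19.5^2/4 + 32^2/4) - 3*13
     = 0.076923 * 526.625 - 39
     = 1.509615.
Step 4: Ties present; correction factor C = 1 - 6/(12^3 - 12) = 0.996503. Corrected H = 1.509615 / 0.996503 = 1.514912.
Step 5: Under H0, H ~ chi^2(2); p-value = 0.468858.
Step 6: alpha = 0.05. fail to reject H0.

H = 1.5149, df = 2, p = 0.468858, fail to reject H0.


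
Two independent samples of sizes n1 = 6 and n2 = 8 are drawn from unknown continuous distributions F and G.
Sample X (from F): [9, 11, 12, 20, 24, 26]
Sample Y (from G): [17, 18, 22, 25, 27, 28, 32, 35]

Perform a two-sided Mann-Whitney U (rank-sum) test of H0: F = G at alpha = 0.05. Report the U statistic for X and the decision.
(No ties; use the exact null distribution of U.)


Step 1: Combine and sort all 14 observations; assign midranks.
sorted (value, group): (9,X), (11,X), (12,X), (17,Y), (18,Y), (20,X), (22,Y), (24,X), (25,Y), (26,X), (27,Y), (28,Y), (32,Y), (35,Y)
ranks: 9->1, 11->2, 12->3, 17->4, 18->5, 20->6, 22->7, 24->8, 25->9, 26->10, 27->11, 28->12, 32->13, 35->14
Step 2: Rank sum for X: R1 = 1 + 2 + 3 + 6 + 8 + 10 = 30.
Step 3: U_X = R1 - n1(n1+1)/2 = 30 - 6*7/2 = 30 - 21 = 9.
       U_Y = n1*n2 - U_X = 48 - 9 = 39.
Step 4: No ties, so the exact null distribution of U (based on enumerating the C(14,6) = 3003 equally likely rank assignments) gives the two-sided p-value.
Step 5: p-value = 0.059274; compare to alpha = 0.05. fail to reject H0.

U_X = 9, p = 0.059274, fail to reject H0 at alpha = 0.05.


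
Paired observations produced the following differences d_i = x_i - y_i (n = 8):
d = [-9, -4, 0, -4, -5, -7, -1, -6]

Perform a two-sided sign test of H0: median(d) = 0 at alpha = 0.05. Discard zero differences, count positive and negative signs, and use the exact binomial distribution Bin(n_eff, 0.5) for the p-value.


Step 1: Discard zero differences. Original n = 8; n_eff = number of nonzero differences = 7.
Nonzero differences (with sign): -9, -4, -4, -5, -7, -1, -6
Step 2: Count signs: positive = 0, negative = 7.
Step 3: Under H0: P(positive) = 0.5, so the number of positives S ~ Bin(7, 0.5).
Step 4: Two-sided exact p-value = sum of Bin(7,0.5) probabilities at or below the observed probability = 0.015625.
Step 5: alpha = 0.05. reject H0.

n_eff = 7, pos = 0, neg = 7, p = 0.015625, reject H0.


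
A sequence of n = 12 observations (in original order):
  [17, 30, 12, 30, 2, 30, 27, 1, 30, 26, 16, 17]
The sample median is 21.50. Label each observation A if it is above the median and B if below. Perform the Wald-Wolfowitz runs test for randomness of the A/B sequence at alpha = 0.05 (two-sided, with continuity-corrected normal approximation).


Step 1: Compute median = 21.50; label A = above, B = below.
Labels in order: BABABAABAABB  (n_A = 6, n_B = 6)
Step 2: Count runs R = 9.
Step 3: Under H0 (random ordering), E[R] = 2*n_A*n_B/(n_A+n_B) + 1 = 2*6*6/12 + 1 = 7.0000.
        Var[R] = 2*n_A*n_B*(2*n_A*n_B - n_A - n_B) / ((n_A+n_B)^2 * (n_A+n_B-1)) = 4320/1584 = 2.7273.
        SD[R] = 1.6514.
Step 4: Continuity-corrected z = (R - 0.5 - E[R]) / SD[R] = (9 - 0.5 - 7.0000) / 1.6514 = 0.9083.
Step 5: Two-sided p-value via normal approximation = 2*(1 - Phi(|z|)) = 0.363722.
Step 6: alpha = 0.05. fail to reject H0.

R = 9, z = 0.9083, p = 0.363722, fail to reject H0.


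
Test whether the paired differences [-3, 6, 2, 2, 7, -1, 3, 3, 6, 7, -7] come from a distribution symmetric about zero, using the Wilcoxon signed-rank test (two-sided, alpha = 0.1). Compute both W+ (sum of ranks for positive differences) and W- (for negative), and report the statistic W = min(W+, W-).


Step 1: Drop any zero differences (none here) and take |d_i|.
|d| = [3, 6, 2, 2, 7, 1, 3, 3, 6, 7, 7]
Step 2: Midrank |d_i| (ties get averaged ranks).
ranks: |3|->5, |6|->7.5, |2|->2.5, |2|->2.5, |7|->10, |1|->1, |3|->5, |3|->5, |6|->7.5, |7|->10, |7|->10
Step 3: Attach original signs; sum ranks with positive sign and with negative sign.
W+ = 7.5 + 2.5 + 2.5 + 10 + 5 + 5 + 7.5 + 10 = 50
W- = 5 + 1 + 10 = 16
(Check: W+ + W- = 66 should equal n(n+1)/2 = 66.)
Step 4: Test statistic W = min(W+, W-) = 16.
Step 5: Ties in |d|, so use the tie-corrected normal approximation.
        E[W] = n(n+1)/4 = 11*12/4 = 33.
        Tie groups: |d|=2 (t=2), |d|=3 (t=3), |d|=6 (t=2), |d|=7 (t=3); sum(t^3 - t) = 60.
        Var[W] = n(n+1)(2n+1)/24 - sum(t^3-t)/48 = 3036/24 - 60/48 = 125.25.
        z = (W - E[W]) / sqrt(Var[W]) = (16 - 33) / 11.1915 = -1.5190.
        Two-sided p = 2*Phi(z) = 0.128760.
Step 6: alpha = 0.1. fail to reject H0.

W+ = 50, W- = 16, W = min = 16, p = 0.128760, fail to reject H0.


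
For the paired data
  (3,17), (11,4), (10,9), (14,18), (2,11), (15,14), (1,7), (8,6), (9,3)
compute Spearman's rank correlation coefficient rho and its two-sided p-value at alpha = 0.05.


Step 1: Rank x and y separately (midranks; no ties here).
rank(x): 3->3, 11->7, 10->6, 14->8, 2->2, 15->9, 1->1, 8->4, 9->5
rank(y): 17->8, 4->2, 9->5, 18->9, 11->6, 14->7, 7->4, 6->3, 3->1
Step 2: d_i = R_x(i) - R_y(i); compute d_i^2.
  (3-8)^2=25, (7-2)^2=25, (6-5)^2=1, (8-9)^2=1, (2-6)^2=16, (9-7)^2=4, (1-4)^2=9, (4-3)^2=1, (5-1)^2=16
sum(d^2) = 98.
Step 3: rho = 1 - 6*98 / (9*(9^2 - 1)) = 1 - 588/720 = 0.183333.
Step 4: Under H0, t = rho * sqrt((n-2)/(1-rho^2)) = 0.4934 ~ t(7).
Step 5: Two-sided p-value from the t-distribution with 7 df = 0.636820.
Step 6: alpha = 0.05. fail to reject H0.

rho = 0.1833, p = 0.636820, fail to reject H0 at alpha = 0.05.


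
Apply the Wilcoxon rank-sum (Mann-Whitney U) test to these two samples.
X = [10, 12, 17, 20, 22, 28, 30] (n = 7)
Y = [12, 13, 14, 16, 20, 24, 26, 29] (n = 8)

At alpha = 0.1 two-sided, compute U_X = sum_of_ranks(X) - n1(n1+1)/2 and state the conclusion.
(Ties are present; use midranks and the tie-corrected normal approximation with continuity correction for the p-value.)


Step 1: Combine and sort all 15 observations; assign midranks.
sorted (value, group): (10,X), (12,X), (12,Y), (13,Y), (14,Y), (16,Y), (17,X), (20,X), (20,Y), (22,X), (24,Y), (26,Y), (28,X), (29,Y), (30,X)
ranks: 10->1, 12->2.5, 12->2.5, 13->4, 14->5, 16->6, 17->7, 20->8.5, 20->8.5, 22->10, 24->11, 26->12, 28->13, 29->14, 30->15
Step 2: Rank sum for X: R1 = 1 + 2.5 + 7 + 8.5 + 10 + 13 + 15 = 57.
Step 3: U_X = R1 - n1(n1+1)/2 = 57 - 7*8/2 = 57 - 28 = 29.
       U_Y = n1*n2 - U_X = 56 - 29 = 27.
Step 4: Ties are present, so use the tie-corrected normal approximation (with continuity correction) for the p-value.
Step 5: p-value = 0.953775; compare to alpha = 0.1. fail to reject H0.

U_X = 29, p = 0.953775, fail to reject H0 at alpha = 0.1.


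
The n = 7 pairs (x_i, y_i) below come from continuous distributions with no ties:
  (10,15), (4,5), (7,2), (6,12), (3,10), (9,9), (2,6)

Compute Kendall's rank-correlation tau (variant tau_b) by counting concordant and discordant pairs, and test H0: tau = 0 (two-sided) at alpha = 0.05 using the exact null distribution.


Step 1: Enumerate the 21 unordered pairs (i,j) with i<j and classify each by sign(x_j-x_i) * sign(y_j-y_i).
  (1,2):dx=-6,dy=-10->C; (1,3):dx=-3,dy=-13->C; (1,4):dx=-4,dy=-3->C; (1,5):dx=-7,dy=-5->C
  (1,6):dx=-1,dy=-6->C; (1,7):dx=-8,dy=-9->C; (2,3):dx=+3,dy=-3->D; (2,4):dx=+2,dy=+7->C
  (2,5):dx=-1,dy=+5->D; (2,6):dx=+5,dy=+4->C; (2,7):dx=-2,dy=+1->D; (3,4):dx=-1,dy=+10->D
  (3,5):dx=-4,dy=+8->D; (3,6):dx=+2,dy=+7->C; (3,7):dx=-5,dy=+4->D; (4,5):dx=-3,dy=-2->C
  (4,6):dx=+3,dy=-3->D; (4,7):dx=-4,dy=-6->C; (5,6):dx=+6,dy=-1->D; (5,7):dx=-1,dy=-4->C
  (6,7):dx=-7,dy=-3->C
Step 2: C = 13, D = 8, total pairs = 21.
Step 3: tau = (C - D)/(n(n-1)/2) = (13 - 8)/21 = 0.238095.
Step 4: Exact two-sided p-value (enumerate n! = 5040 permutations of y under H0): p = 0.561905.
Step 5: alpha = 0.05. fail to reject H0.

tau_b = 0.2381 (C=13, D=8), p = 0.561905, fail to reject H0.


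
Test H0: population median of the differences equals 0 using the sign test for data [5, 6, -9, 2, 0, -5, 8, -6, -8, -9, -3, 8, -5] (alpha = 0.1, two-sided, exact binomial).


Step 1: Discard zero differences. Original n = 13; n_eff = number of nonzero differences = 12.
Nonzero differences (with sign): +5, +6, -9, +2, -5, +8, -6, -8, -9, -3, +8, -5
Step 2: Count signs: positive = 5, negative = 7.
Step 3: Under H0: P(positive) = 0.5, so the number of positives S ~ Bin(12, 0.5).
Step 4: Two-sided exact p-value = sum of Bin(12,0.5) probabilities at or below the observed probability = 0.774414.
Step 5: alpha = 0.1. fail to reject H0.

n_eff = 12, pos = 5, neg = 7, p = 0.774414, fail to reject H0.


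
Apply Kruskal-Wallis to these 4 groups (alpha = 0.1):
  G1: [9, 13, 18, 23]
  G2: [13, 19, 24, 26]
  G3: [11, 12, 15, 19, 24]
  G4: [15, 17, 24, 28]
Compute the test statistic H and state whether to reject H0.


Step 1: Combine all N = 17 observations and assign midranks.
sorted (value, group, rank): (9,G1,1), (11,G3,2), (12,G3,3), (13,G1,4.5), (13,G2,4.5), (15,G3,6.5), (15,G4,6.5), (17,G4,8), (18,G1,9), (19,G2,10.5), (19,G3,10.5), (23,G1,12), (24,G2,14), (24,G3,14), (24,G4,14), (26,G2,16), (28,G4,17)
Step 2: Sum ranks within each group.
R_1 = 26.5 (n_1 = 4)
R_2 = 45 (n_2 = 4)
R_3 = 36 (n_3 = 5)
R_4 = 45.5 (n_4 = 4)
Step 3: H = 12/(N(N+1)) * sum(R_i^2/n_i) - 3(N+1)
     = 12/(17*18) * (26.5^2/4 + 45^2/4 + 36^2/5 + 45.5^2/4) - 3*18
     = 0.039216 * 1458.58 - 54
     = 3.199020.
Step 4: Ties present; correction factor C = 1 - 42/(17^3 - 17) = 0.991422. Corrected H = 3.199020 / 0.991422 = 3.226700.
Step 5: Under H0, H ~ chi^2(3); p-value = 0.357976.
Step 6: alpha = 0.1. fail to reject H0.

H = 3.2267, df = 3, p = 0.357976, fail to reject H0.


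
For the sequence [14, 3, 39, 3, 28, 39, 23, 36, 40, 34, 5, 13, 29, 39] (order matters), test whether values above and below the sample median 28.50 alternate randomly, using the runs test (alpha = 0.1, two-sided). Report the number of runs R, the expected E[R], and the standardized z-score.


Step 1: Compute median = 28.50; label A = above, B = below.
Labels in order: BBABBABAAABBAA  (n_A = 7, n_B = 7)
Step 2: Count runs R = 8.
Step 3: Under H0 (random ordering), E[R] = 2*n_A*n_B/(n_A+n_B) + 1 = 2*7*7/14 + 1 = 8.0000.
        Var[R] = 2*n_A*n_B*(2*n_A*n_B - n_A - n_B) / ((n_A+n_B)^2 * (n_A+n_B-1)) = 8232/2548 = 3.2308.
        SD[R] = 1.7974.
Step 4: R = E[R], so z = 0 with no continuity correction.
Step 5: Two-sided p-value via normal approximation = 2*(1 - Phi(|z|)) = 1.000000.
Step 6: alpha = 0.1. fail to reject H0.

R = 8, z = 0.0000, p = 1.000000, fail to reject H0.


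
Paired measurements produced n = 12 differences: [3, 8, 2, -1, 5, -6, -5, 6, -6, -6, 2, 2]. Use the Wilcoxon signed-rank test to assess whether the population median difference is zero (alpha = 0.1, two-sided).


Step 1: Drop any zero differences (none here) and take |d_i|.
|d| = [3, 8, 2, 1, 5, 6, 5, 6, 6, 6, 2, 2]
Step 2: Midrank |d_i| (ties get averaged ranks).
ranks: |3|->5, |8|->12, |2|->3, |1|->1, |5|->6.5, |6|->9.5, |5|->6.5, |6|->9.5, |6|->9.5, |6|->9.5, |2|->3, |2|->3
Step 3: Attach original signs; sum ranks with positive sign and with negative sign.
W+ = 5 + 12 + 3 + 6.5 + 9.5 + 3 + 3 = 42
W- = 1 + 9.5 + 6.5 + 9.5 + 9.5 = 36
(Check: W+ + W- = 78 should equal n(n+1)/2 = 78.)
Step 4: Test statistic W = min(W+, W-) = 36.
Step 5: Ties in |d|, so use the tie-corrected normal approximation.
        E[W] = n(n+1)/4 = 12*13/4 = 39.
        Tie groups: |d|=2 (t=3), |d|=5 (t=2), |d|=6 (t=4); sum(t^3 - t) = 90.
        Var[W] = n(n+1)(2n+1)/24 - sum(t^3-t)/48 = 3900/24 - 90/48 = 160.625.
        z = (W - E[W]) / sqrt(Var[W]) = (36 - 39) / 12.6738 = -0.2367.
        Two-sided p = 2*Phi(z) = 0.812883.
Step 6: alpha = 0.1. fail to reject H0.

W+ = 42, W- = 36, W = min = 36, p = 0.812883, fail to reject H0.


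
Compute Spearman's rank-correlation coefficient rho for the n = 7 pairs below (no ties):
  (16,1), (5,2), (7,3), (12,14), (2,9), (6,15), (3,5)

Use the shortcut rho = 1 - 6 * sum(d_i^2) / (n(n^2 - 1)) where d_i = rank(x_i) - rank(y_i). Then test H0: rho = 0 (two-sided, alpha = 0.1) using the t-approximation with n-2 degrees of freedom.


Step 1: Rank x and y separately (midranks; no ties here).
rank(x): 16->7, 5->3, 7->5, 12->6, 2->1, 6->4, 3->2
rank(y): 1->1, 2->2, 3->3, 14->6, 9->5, 15->7, 5->4
Step 2: d_i = R_x(i) - R_y(i); compute d_i^2.
  (7-1)^2=36, (3-2)^2=1, (5-3)^2=4, (6-6)^2=0, (1-5)^2=16, (4-7)^2=9, (2-4)^2=4
sum(d^2) = 70.
Step 3: rho = 1 - 6*70 / (7*(7^2 - 1)) = 1 - 420/336 = -0.250000.
Step 4: Under H0, t = rho * sqrt((n-2)/(1-rho^2)) = -0.5774 ~ t(5).
Step 5: Two-sided p-value from the t-distribution with 5 df = 0.588724.
Step 6: alpha = 0.1. fail to reject H0.

rho = -0.2500, p = 0.588724, fail to reject H0 at alpha = 0.1.


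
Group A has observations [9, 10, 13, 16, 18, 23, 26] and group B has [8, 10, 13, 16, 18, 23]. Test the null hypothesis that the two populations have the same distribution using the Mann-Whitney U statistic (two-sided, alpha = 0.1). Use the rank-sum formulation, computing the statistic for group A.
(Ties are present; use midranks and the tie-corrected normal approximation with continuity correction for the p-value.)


Step 1: Combine and sort all 13 observations; assign midranks.
sorted (value, group): (8,Y), (9,X), (10,X), (10,Y), (13,X), (13,Y), (16,X), (16,Y), (18,X), (18,Y), (23,X), (23,Y), (26,X)
ranks: 8->1, 9->2, 10->3.5, 10->3.5, 13->5.5, 13->5.5, 16->7.5, 16->7.5, 18->9.5, 18->9.5, 23->11.5, 23->11.5, 26->13
Step 2: Rank sum for X: R1 = 2 + 3.5 + 5.5 + 7.5 + 9.5 + 11.5 + 13 = 52.5.
Step 3: U_X = R1 - n1(n1+1)/2 = 52.5 - 7*8/2 = 52.5 - 28 = 24.5.
       U_Y = n1*n2 - U_X = 42 - 24.5 = 17.5.
Step 4: Ties are present, so use the tie-corrected normal approximation (with continuity correction) for the p-value.
Step 5: p-value = 0.666072; compare to alpha = 0.1. fail to reject H0.

U_X = 24.5, p = 0.666072, fail to reject H0 at alpha = 0.1.


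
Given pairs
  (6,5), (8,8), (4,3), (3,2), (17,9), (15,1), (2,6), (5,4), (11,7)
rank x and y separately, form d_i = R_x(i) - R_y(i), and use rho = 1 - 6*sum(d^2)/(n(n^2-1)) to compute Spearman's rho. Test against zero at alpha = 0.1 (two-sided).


Step 1: Rank x and y separately (midranks; no ties here).
rank(x): 6->5, 8->6, 4->3, 3->2, 17->9, 15->8, 2->1, 5->4, 11->7
rank(y): 5->5, 8->8, 3->3, 2->2, 9->9, 1->1, 6->6, 4->4, 7->7
Step 2: d_i = R_x(i) - R_y(i); compute d_i^2.
  (5-5)^2=0, (6-8)^2=4, (3-3)^2=0, (2-2)^2=0, (9-9)^2=0, (8-1)^2=49, (1-6)^2=25, (4-4)^2=0, (7-7)^2=0
sum(d^2) = 78.
Step 3: rho = 1 - 6*78 / (9*(9^2 - 1)) = 1 - 468/720 = 0.350000.
Step 4: Under H0, t = rho * sqrt((n-2)/(1-rho^2)) = 0.9885 ~ t(7).
Step 5: Two-sided p-value from the t-distribution with 7 df = 0.355820.
Step 6: alpha = 0.1. fail to reject H0.

rho = 0.3500, p = 0.355820, fail to reject H0 at alpha = 0.1.


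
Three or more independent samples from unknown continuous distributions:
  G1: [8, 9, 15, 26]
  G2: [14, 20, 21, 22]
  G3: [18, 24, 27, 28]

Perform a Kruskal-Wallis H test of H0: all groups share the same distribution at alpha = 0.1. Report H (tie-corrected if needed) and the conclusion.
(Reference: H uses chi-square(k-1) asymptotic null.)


Step 1: Combine all N = 12 observations and assign midranks.
sorted (value, group, rank): (8,G1,1), (9,G1,2), (14,G2,3), (15,G1,4), (18,G3,5), (20,G2,6), (21,G2,7), (22,G2,8), (24,G3,9), (26,G1,10), (27,G3,11), (28,G3,12)
Step 2: Sum ranks within each group.
R_1 = 17 (n_1 = 4)
R_2 = 24 (n_2 = 4)
R_3 = 37 (n_3 = 4)
Step 3: H = 12/(N(N+1)) * sum(R_i^2/n_i) - 3(N+1)
     = 12/(12*13) * (17^2/4 + 24^2/4 + 37^2/4) - 3*13
     = 0.076923 * 558.5 - 39
     = 3.961538.
Step 4: No ties, so H is used without correction.
Step 5: Under H0, H ~ chi^2(2); p-value = 0.137963.
Step 6: alpha = 0.1. fail to reject H0.

H = 3.9615, df = 2, p = 0.137963, fail to reject H0.


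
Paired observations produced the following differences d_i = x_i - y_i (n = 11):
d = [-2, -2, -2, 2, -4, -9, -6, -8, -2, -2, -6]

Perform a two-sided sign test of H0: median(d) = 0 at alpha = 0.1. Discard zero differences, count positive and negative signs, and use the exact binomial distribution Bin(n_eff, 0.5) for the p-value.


Step 1: Discard zero differences. Original n = 11; n_eff = number of nonzero differences = 11.
Nonzero differences (with sign): -2, -2, -2, +2, -4, -9, -6, -8, -2, -2, -6
Step 2: Count signs: positive = 1, negative = 10.
Step 3: Under H0: P(positive) = 0.5, so the number of positives S ~ Bin(11, 0.5).
Step 4: Two-sided exact p-value = sum of Bin(11,0.5) probabilities at or below the observed probability = 0.011719.
Step 5: alpha = 0.1. reject H0.

n_eff = 11, pos = 1, neg = 10, p = 0.011719, reject H0.


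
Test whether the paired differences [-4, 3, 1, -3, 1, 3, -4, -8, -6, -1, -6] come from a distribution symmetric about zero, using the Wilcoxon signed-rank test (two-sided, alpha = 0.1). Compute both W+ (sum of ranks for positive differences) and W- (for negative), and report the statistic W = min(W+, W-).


Step 1: Drop any zero differences (none here) and take |d_i|.
|d| = [4, 3, 1, 3, 1, 3, 4, 8, 6, 1, 6]
Step 2: Midrank |d_i| (ties get averaged ranks).
ranks: |4|->7.5, |3|->5, |1|->2, |3|->5, |1|->2, |3|->5, |4|->7.5, |8|->11, |6|->9.5, |1|->2, |6|->9.5
Step 3: Attach original signs; sum ranks with positive sign and with negative sign.
W+ = 5 + 2 + 2 + 5 = 14
W- = 7.5 + 5 + 7.5 + 11 + 9.5 + 2 + 9.5 = 52
(Check: W+ + W- = 66 should equal n(n+1)/2 = 66.)
Step 4: Test statistic W = min(W+, W-) = 14.
Step 5: Ties in |d|, so use the tie-corrected normal approximation.
        E[W] = n(n+1)/4 = 11*12/4 = 33.
        Tie groups: |d|=1 (t=3), |d|=3 (t=3), |d|=4 (t=2), |d|=6 (t=2); sum(t^3 - t) = 60.
        Var[W] = n(n+1)(2n+1)/24 - sum(t^3-t)/48 = 3036/24 - 60/48 = 125.25.
        z = (W - E[W]) / sqrt(Var[W]) = (14 - 33) / 11.1915 = -1.6977.
        Two-sided p = 2*Phi(z) = 0.089562.
Step 6: alpha = 0.1. reject H0.

W+ = 14, W- = 52, W = min = 14, p = 0.089562, reject H0.


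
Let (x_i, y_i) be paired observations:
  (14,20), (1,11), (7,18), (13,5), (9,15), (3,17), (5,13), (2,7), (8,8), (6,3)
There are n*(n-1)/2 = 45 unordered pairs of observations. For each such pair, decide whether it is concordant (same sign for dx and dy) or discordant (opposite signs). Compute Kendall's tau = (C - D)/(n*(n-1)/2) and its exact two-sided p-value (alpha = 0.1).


Step 1: Enumerate the 45 unordered pairs (i,j) with i<j and classify each by sign(x_j-x_i) * sign(y_j-y_i).
  (1,2):dx=-13,dy=-9->C; (1,3):dx=-7,dy=-2->C; (1,4):dx=-1,dy=-15->C; (1,5):dx=-5,dy=-5->C
  (1,6):dx=-11,dy=-3->C; (1,7):dx=-9,dy=-7->C; (1,8):dx=-12,dy=-13->C; (1,9):dx=-6,dy=-12->C
  (1,10):dx=-8,dy=-17->C; (2,3):dx=+6,dy=+7->C; (2,4):dx=+12,dy=-6->D; (2,5):dx=+8,dy=+4->C
  (2,6):dx=+2,dy=+6->C; (2,7):dx=+4,dy=+2->C; (2,8):dx=+1,dy=-4->D; (2,9):dx=+7,dy=-3->D
  (2,10):dx=+5,dy=-8->D; (3,4):dx=+6,dy=-13->D; (3,5):dx=+2,dy=-3->D; (3,6):dx=-4,dy=-1->C
  (3,7):dx=-2,dy=-5->C; (3,8):dx=-5,dy=-11->C; (3,9):dx=+1,dy=-10->D; (3,10):dx=-1,dy=-15->C
  (4,5):dx=-4,dy=+10->D; (4,6):dx=-10,dy=+12->D; (4,7):dx=-8,dy=+8->D; (4,8):dx=-11,dy=+2->D
  (4,9):dx=-5,dy=+3->D; (4,10):dx=-7,dy=-2->C; (5,6):dx=-6,dy=+2->D; (5,7):dx=-4,dy=-2->C
  (5,8):dx=-7,dy=-8->C; (5,9):dx=-1,dy=-7->C; (5,10):dx=-3,dy=-12->C; (6,7):dx=+2,dy=-4->D
  (6,8):dx=-1,dy=-10->C; (6,9):dx=+5,dy=-9->D; (6,10):dx=+3,dy=-14->D; (7,8):dx=-3,dy=-6->C
  (7,9):dx=+3,dy=-5->D; (7,10):dx=+1,dy=-10->D; (8,9):dx=+6,dy=+1->C; (8,10):dx=+4,dy=-4->D
  (9,10):dx=-2,dy=-5->C
Step 2: C = 26, D = 19, total pairs = 45.
Step 3: tau = (C - D)/(n(n-1)/2) = (26 - 19)/45 = 0.155556.
Step 4: Exact two-sided p-value (enumerate n! = 3628800 permutations of y under H0): p = 0.600654.
Step 5: alpha = 0.1. fail to reject H0.

tau_b = 0.1556 (C=26, D=19), p = 0.600654, fail to reject H0.
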